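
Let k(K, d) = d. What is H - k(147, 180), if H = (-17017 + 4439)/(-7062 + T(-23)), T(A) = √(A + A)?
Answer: -4444057182/24935945 + 6289*I*√46/24935945 ≈ -178.22 + 0.0017105*I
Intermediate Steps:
T(A) = √2*√A (T(A) = √(2*A) = √2*√A)
H = -12578/(-7062 + I*√46) (H = (-17017 + 4439)/(-7062 + √2*√(-23)) = -12578/(-7062 + √2*(I*√23)) = -12578/(-7062 + I*√46) ≈ 1.7811 + 0.0017105*I)
H - k(147, 180) = (44412918/24935945 + 6289*I*√46/24935945) - 1*180 = (44412918/24935945 + 6289*I*√46/24935945) - 180 = -4444057182/24935945 + 6289*I*√46/24935945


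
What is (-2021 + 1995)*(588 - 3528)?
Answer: 76440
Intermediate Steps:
(-2021 + 1995)*(588 - 3528) = -26*(-2940) = 76440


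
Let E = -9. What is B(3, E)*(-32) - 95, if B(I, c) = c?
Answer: 193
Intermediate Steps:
B(3, E)*(-32) - 95 = -9*(-32) - 95 = 288 - 95 = 193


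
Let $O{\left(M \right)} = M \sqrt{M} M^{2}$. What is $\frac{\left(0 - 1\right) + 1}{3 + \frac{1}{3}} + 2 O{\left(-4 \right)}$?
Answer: $- 256 i \approx - 256.0 i$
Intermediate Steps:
$O{\left(M \right)} = M^{\frac{7}{2}}$ ($O{\left(M \right)} = M^{\frac{3}{2}} M^{2} = M^{\frac{7}{2}}$)
$\frac{\left(0 - 1\right) + 1}{3 + \frac{1}{3}} + 2 O{\left(-4 \right)} = \frac{\left(0 - 1\right) + 1}{3 + \frac{1}{3}} + 2 \left(-4\right)^{\frac{7}{2}} = \frac{-1 + 1}{3 + \frac{1}{3}} + 2 \left(- 128 i\right) = \frac{0}{\frac{10}{3}} - 256 i = 0 \cdot \frac{3}{10} - 256 i = 0 - 256 i = - 256 i$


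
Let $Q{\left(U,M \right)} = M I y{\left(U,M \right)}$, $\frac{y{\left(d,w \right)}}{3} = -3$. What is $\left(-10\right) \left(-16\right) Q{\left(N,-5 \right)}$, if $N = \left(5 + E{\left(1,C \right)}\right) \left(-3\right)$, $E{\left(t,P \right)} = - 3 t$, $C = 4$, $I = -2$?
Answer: $-14400$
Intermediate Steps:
$y{\left(d,w \right)} = -9$ ($y{\left(d,w \right)} = 3 \left(-3\right) = -9$)
$N = -6$ ($N = \left(5 - 3\right) \left(-3\right) = 2 \left(-3\right) = -6$)
$Q{\left(U,M \right)} = 18 M$ ($Q{\left(U,M \right)} = M \left(-2\right) \left(-9\right) = - 2 M \left(-9\right) = 18 M$)
$\left(-10\right) \left(-16\right) Q{\left(N,-5 \right)} = \left(-10\right) \left(-16\right) 18 \left(-5\right) = 160 \left(-90\right) = -14400$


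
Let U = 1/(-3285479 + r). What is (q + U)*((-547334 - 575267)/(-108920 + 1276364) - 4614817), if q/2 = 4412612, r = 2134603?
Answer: -18239950187621082446200609/447861093648 ≈ -4.0727e+13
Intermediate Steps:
q = 8825224 (q = 2*4412612 = 8825224)
U = -1/1150876 (U = 1/(-3285479 + 2134603) = 1/(-1150876) = -1/1150876 ≈ -8.6890e-7)
(q + U)*((-547334 - 575267)/(-108920 + 1276364) - 4614817) = (8825224 - 1/1150876)*((-547334 - 575267)/(-108920 + 1276364) - 4614817) = 10156738496223*(-1122601/1167444 - 4614817)/1150876 = (10156738496223/1150876)*(-5387541540349/1167444) = -18239950187621082446200609/447861093648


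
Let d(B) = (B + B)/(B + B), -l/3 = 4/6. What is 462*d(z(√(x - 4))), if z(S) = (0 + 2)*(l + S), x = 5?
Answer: 462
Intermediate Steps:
l = -2 (l = -12/6 = -3*⅔ = -2)
z(S) = -4 + 2*S (z(S) = (0 + 2)*(-2 + S) = 2*(-2 + S) = -4 + 2*S)
d(B) = 1 (d(B) = (2*B)/((2*B)) = (2*B)*(1/(2*B)) = 1)
462*d(z(√(x - 4))) = 462*1 = 462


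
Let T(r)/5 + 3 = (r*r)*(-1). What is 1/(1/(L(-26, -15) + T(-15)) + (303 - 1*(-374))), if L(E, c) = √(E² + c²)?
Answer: 879218083/595229870412 + √901/595229870412 ≈ 0.0014771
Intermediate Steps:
T(r) = -15 - 5*r² (T(r) = -15 + 5*((r*r)*(-1)) = -15 + 5*(r²*(-1)) = -15 + 5*(-r²) = -15 - 5*r²)
1/(1/(L(-26, -15) + T(-15)) + (303 - 1*(-374))) = 1/(1/(√((-26)² + (-15)²) + (-15 - 5*(-15)²)) + (303 - 1*(-374))) = 1/(1/(√(676 + 225) + (-15 - 5*225)) + (303 + 374)) = 1/(1/(√901 + (-15 - 1125)) + 677) = 1/(1/(√901 - 1140) + 677) = 1/(1/(-1140 + √901) + 677) = 1/(677 + 1/(-1140 + √901))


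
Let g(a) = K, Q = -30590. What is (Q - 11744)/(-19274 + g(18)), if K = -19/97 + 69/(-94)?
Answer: 386001412/175748811 ≈ 2.1963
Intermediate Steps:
K = -8479/9118 (K = -19*1/97 + 69*(-1/94) = -19/97 - 69/94 = -8479/9118 ≈ -0.92992)
g(a) = -8479/9118
(Q - 11744)/(-19274 + g(18)) = (-30590 - 11744)/(-19274 - 8479/9118) = -42334/(-175748811/9118) = -42334*(-9118/175748811) = 386001412/175748811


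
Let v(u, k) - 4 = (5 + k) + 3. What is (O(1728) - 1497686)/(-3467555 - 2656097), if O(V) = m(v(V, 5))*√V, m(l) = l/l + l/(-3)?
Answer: 748843/3061826 + 28*√3/1530913 ≈ 0.24461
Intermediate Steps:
v(u, k) = 12 + k (v(u, k) = 4 + ((5 + k) + 3) = 4 + (8 + k) = 12 + k)
m(l) = 1 - l/3 (m(l) = 1 + l*(-⅓) = 1 - l/3)
O(V) = -14*√V/3 (O(V) = (1 - (12 + 5)/3)*√V = (1 - ⅓*17)*√V = (1 - 17/3)*√V = -14*√V/3)
(O(1728) - 1497686)/(-3467555 - 2656097) = (-112*√3 - 1497686)/(-3467555 - 2656097) = (-112*√3 - 1497686)/(-6123652) = (-112*√3 - 1497686)*(-1/6123652) = (-1497686 - 112*√3)*(-1/6123652) = 748843/3061826 + 28*√3/1530913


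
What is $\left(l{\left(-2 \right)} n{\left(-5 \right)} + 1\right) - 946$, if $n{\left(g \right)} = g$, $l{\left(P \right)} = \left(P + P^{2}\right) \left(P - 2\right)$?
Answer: $-905$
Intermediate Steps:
$l{\left(P \right)} = \left(-2 + P\right) \left(P + P^{2}\right)$ ($l{\left(P \right)} = \left(P + P^{2}\right) \left(-2 + P\right) = \left(-2 + P\right) \left(P + P^{2}\right)$)
$\left(l{\left(-2 \right)} n{\left(-5 \right)} + 1\right) - 946 = \left(- 2 \left(-2 + \left(-2\right)^{2} - -2\right) \left(-5\right) + 1\right) - 946 = \left(- 2 \left(-2 + 4 + 2\right) \left(-5\right) + 1\right) - 946 = \left(\left(-2\right) 4 \left(-5\right) + 1\right) - 946 = \left(\left(-8\right) \left(-5\right) + 1\right) - 946 = \left(40 + 1\right) - 946 = 41 - 946 = -905$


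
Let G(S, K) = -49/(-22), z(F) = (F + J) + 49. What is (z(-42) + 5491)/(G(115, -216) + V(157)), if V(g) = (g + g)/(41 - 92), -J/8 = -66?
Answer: -6761172/4409 ≈ -1533.5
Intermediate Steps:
J = 528 (J = -8*(-66) = 528)
z(F) = 577 + F (z(F) = (F + 528) + 49 = (528 + F) + 49 = 577 + F)
V(g) = -2*g/51 (V(g) = (2*g)/(-51) = (2*g)*(-1/51) = -2*g/51)
G(S, K) = 49/22 (G(S, K) = -49*(-1/22) = 49/22)
(z(-42) + 5491)/(G(115, -216) + V(157)) = ((577 - 42) + 5491)/(49/22 - 2/51*157) = (535 + 5491)/(49/22 - 314/51) = 6026/(-4409/1122) = 6026*(-1122/4409) = -6761172/4409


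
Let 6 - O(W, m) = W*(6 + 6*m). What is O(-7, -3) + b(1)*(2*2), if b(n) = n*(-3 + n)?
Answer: -86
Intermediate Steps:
O(W, m) = 6 - W*(6 + 6*m)
O(-7, -3) + b(1)*(2*2) = (6 - 6*(-7) - 6*(-7)*(-3)) + (1*(-3 + 1))*(2*2) = (6 + 42 - 126) + (1*(-2))*4 = -78 - 2*4 = -78 - 8 = -86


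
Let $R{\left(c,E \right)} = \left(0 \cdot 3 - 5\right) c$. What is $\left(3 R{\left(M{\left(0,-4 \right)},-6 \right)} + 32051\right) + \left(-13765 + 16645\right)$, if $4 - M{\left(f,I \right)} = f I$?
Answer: $34871$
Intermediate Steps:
$M{\left(f,I \right)} = 4 - I f$ ($M{\left(f,I \right)} = 4 - f I = 4 - I f$)
$R{\left(c,E \right)} = - 5 c$ ($R{\left(c,E \right)} = \left(0 - 5\right) c = - 5 c$)
$\left(3 R{\left(M{\left(0,-4 \right)},-6 \right)} + 32051\right) + \left(-13765 + 16645\right) = \left(3 \left(- 5 \left(4 - \left(-4\right) 0\right)\right) + 32051\right) + \left(-13765 + 16645\right) = \left(3 \left(- 5 \left(4 + 0\right)\right) + 32051\right) + 2880 = \left(3 \left(\left(-5\right) 4\right) + 32051\right) + 2880 = \left(3 \left(-20\right) + 32051\right) + 2880 = \left(-60 + 32051\right) + 2880 = 31991 + 2880 = 34871$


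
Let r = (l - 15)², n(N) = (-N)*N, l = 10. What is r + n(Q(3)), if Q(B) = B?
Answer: 16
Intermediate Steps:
n(N) = -N²
r = 25 (r = (10 - 15)² = (-5)² = 25)
r + n(Q(3)) = 25 - 1*3² = 25 - 1*9 = 25 - 9 = 16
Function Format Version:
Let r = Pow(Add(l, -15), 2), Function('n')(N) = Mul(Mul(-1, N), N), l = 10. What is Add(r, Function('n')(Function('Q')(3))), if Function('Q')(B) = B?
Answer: 16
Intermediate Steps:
Function('n')(N) = Mul(-1, Pow(N, 2))
r = 25 (r = Pow(Add(10, -15), 2) = Pow(-5, 2) = 25)
Add(r, Function('n')(Function('Q')(3))) = Add(25, Mul(-1, Pow(3, 2))) = Add(25, Mul(-1, 9)) = Add(25, -9) = 16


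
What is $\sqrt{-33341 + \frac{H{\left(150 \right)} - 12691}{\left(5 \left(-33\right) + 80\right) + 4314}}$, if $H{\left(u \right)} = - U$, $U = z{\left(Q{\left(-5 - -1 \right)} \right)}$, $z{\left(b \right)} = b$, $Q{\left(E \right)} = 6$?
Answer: $\frac{i \sqrt{596338842994}}{4229} \approx 182.6 i$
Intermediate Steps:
$U = 6$
$H{\left(u \right)} = -6$ ($H{\left(u \right)} = \left(-1\right) 6 = -6$)
$\sqrt{-33341 + \frac{H{\left(150 \right)} - 12691}{\left(5 \left(-33\right) + 80\right) + 4314}} = \sqrt{-33341 + \frac{-6 - 12691}{\left(5 \left(-33\right) + 80\right) + 4314}} = \sqrt{-33341 - \frac{12697}{\left(-165 + 80\right) + 4314}} = \sqrt{-33341 - \frac{12697}{-85 + 4314}} = \sqrt{-33341 - \frac{12697}{4229}} = \sqrt{- \frac{141011786}{4229}} = \frac{i \sqrt{596338842994}}{4229}$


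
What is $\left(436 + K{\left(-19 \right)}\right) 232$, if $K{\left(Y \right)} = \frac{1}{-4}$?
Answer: $101094$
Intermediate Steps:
$K{\left(Y \right)} = - \frac{1}{4}$
$\left(436 + K{\left(-19 \right)}\right) 232 = \left(436 - \frac{1}{4}\right) 232 = \frac{1743}{4} \cdot 232 = 101094$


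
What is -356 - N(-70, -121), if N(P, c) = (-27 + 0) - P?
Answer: -399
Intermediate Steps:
N(P, c) = -27 - P
-356 - N(-70, -121) = -356 - (-27 - 1*(-70)) = -356 - (-27 + 70) = -356 - 1*43 = -356 - 43 = -399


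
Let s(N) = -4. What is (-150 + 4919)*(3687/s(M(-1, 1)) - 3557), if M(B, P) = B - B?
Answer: -85436635/4 ≈ -2.1359e+7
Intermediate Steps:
M(B, P) = 0
(-150 + 4919)*(3687/s(M(-1, 1)) - 3557) = (-150 + 4919)*(3687/(-4) - 3557) = 4769*(3687*(-1/4) - 3557) = 4769*(-3687/4 - 3557) = 4769*(-17915/4) = -85436635/4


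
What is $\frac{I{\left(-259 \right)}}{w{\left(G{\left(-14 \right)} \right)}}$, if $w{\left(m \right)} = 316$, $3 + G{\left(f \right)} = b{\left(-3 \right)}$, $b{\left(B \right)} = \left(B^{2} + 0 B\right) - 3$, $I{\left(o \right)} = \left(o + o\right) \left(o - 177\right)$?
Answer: $\frac{56462}{79} \approx 714.71$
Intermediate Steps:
$I{\left(o \right)} = 2 o \left(-177 + o\right)$
$b{\left(B \right)} = -3 + B^{2}$ ($b{\left(B \right)} = \left(B^{2} + 0\right) - 3 = B^{2} - 3 = -3 + B^{2}$)
$G{\left(f \right)} = 3$ ($G{\left(f \right)} = -3 - \left(3 - \left(-3\right)^{2}\right) = -3 + \left(-3 + 9\right) = -3 + 6 = 3$)
$\frac{I{\left(-259 \right)}}{w{\left(G{\left(-14 \right)} \right)}} = \frac{2 \left(-259\right) \left(-177 - 259\right)}{316} = 2 \left(-259\right) \left(-436\right) \frac{1}{316} = 225848 \cdot \frac{1}{316} = \frac{56462}{79}$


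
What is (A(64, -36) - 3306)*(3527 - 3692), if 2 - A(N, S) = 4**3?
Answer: 555720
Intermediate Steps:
A(N, S) = -62 (A(N, S) = 2 - 1*4**3 = 2 - 1*64 = 2 - 64 = -62)
(A(64, -36) - 3306)*(3527 - 3692) = (-62 - 3306)*(3527 - 3692) = -3368*(-165) = 555720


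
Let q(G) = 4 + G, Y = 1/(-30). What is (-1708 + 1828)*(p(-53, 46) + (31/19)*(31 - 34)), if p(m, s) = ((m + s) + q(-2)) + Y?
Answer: -22636/19 ≈ -1191.4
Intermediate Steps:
Y = -1/30 ≈ -0.033333
p(m, s) = 59/30 + m + s (p(m, s) = ((m + s) + (4 - 2)) - 1/30 = ((m + s) + 2) - 1/30 = (2 + m + s) - 1/30 = 59/30 + m + s)
(-1708 + 1828)*(p(-53, 46) + (31/19)*(31 - 34)) = (-1708 + 1828)*((59/30 - 53 + 46) + (31/19)*(31 - 34)) = 120*(-151/30 + (31*(1/19))*(-3)) = 120*(-151/30 + (31/19)*(-3)) = 120*(-151/30 - 93/19) = 120*(-5659/570) = -22636/19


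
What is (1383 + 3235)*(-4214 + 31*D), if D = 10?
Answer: -18028672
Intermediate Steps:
(1383 + 3235)*(-4214 + 31*D) = (1383 + 3235)*(-4214 + 31*10) = 4618*(-4214 + 310) = 4618*(-3904) = -18028672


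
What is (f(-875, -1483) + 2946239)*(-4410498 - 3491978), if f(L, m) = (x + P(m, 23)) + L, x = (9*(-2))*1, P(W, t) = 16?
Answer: -23275652516312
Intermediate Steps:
x = -18 (x = -18*1 = -18)
f(L, m) = -2 + L (f(L, m) = (-18 + 16) + L = -2 + L)
(f(-875, -1483) + 2946239)*(-4410498 - 3491978) = ((-2 - 875) + 2946239)*(-4410498 - 3491978) = (-877 + 2946239)*(-7902476) = 2945362*(-7902476) = -23275652516312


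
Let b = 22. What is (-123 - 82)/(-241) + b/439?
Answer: 95297/105799 ≈ 0.90074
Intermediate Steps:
(-123 - 82)/(-241) + b/439 = (-123 - 82)/(-241) + 22/439 = -205*(-1/241) + 22*(1/439) = 205/241 + 22/439 = 95297/105799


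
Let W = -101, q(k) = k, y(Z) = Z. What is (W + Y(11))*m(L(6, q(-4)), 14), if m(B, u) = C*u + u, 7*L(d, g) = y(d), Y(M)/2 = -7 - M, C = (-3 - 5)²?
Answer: -124670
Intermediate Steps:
C = 64 (C = (-8)² = 64)
Y(M) = -14 - 2*M (Y(M) = 2*(-7 - M) = -14 - 2*M)
L(d, g) = d/7
m(B, u) = 65*u (m(B, u) = 64*u + u = 65*u)
(W + Y(11))*m(L(6, q(-4)), 14) = (-101 + (-14 - 2*11))*(65*14) = (-101 + (-14 - 22))*910 = (-101 - 36)*910 = -137*910 = -124670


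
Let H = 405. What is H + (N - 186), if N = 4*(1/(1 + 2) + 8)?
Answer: 757/3 ≈ 252.33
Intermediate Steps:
N = 100/3 (N = 4*(1/3 + 8) = 4*(⅓ + 8) = 4*(25/3) = 100/3 ≈ 33.333)
H + (N - 186) = 405 + (100/3 - 186) = 405 - 458/3 = 757/3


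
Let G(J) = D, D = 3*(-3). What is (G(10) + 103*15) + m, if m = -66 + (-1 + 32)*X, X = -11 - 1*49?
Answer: -390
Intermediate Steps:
X = -60 (X = -11 - 49 = -60)
D = -9
G(J) = -9
m = -1926 (m = -66 + (-1 + 32)*(-60) = -66 + 31*(-60) = -66 - 1860 = -1926)
(G(10) + 103*15) + m = (-9 + 103*15) - 1926 = (-9 + 1545) - 1926 = 1536 - 1926 = -390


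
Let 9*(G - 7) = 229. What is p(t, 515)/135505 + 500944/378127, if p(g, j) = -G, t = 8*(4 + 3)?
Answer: 610813337396/461142892215 ≈ 1.3246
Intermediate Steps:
G = 292/9 (G = 7 + (⅑)*229 = 7 + 229/9 = 292/9 ≈ 32.444)
t = 56 (t = 8*7 = 56)
p(g, j) = -292/9 (p(g, j) = -1*292/9 = -292/9)
p(t, 515)/135505 + 500944/378127 = -292/9/135505 + 500944/378127 = -292/9*1/135505 + 500944*(1/378127) = -292/1219545 + 500944/378127 = 610813337396/461142892215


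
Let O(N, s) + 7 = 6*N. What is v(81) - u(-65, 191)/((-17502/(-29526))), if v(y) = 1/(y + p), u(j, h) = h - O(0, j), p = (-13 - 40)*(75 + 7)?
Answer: -4155639787/12441005 ≈ -334.03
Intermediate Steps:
O(N, s) = -7 + 6*N
p = -4346 (p = -53*82 = -4346)
u(j, h) = 7 + h (u(j, h) = h - (-7 + 6*0) = h - (-7 + 0) = h - 1*(-7) = h + 7 = 7 + h)
v(y) = 1/(-4346 + y) (v(y) = 1/(y - 4346) = 1/(-4346 + y))
v(81) - u(-65, 191)/((-17502/(-29526))) = 1/(-4346 + 81) - (7 + 191)/((-17502/(-29526))) = 1/(-4265) - 198/((-17502*(-1/29526))) = -1/4265 - 198/2917/4921 = -1/4265 - 198*4921/2917 = -1/4265 - 1*974358/2917 = -1/4265 - 974358/2917 = -4155639787/12441005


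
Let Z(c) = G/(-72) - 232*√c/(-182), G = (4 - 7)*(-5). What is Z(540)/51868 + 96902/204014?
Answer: 60312845197/126981577824 + 174*√15/1179997 ≈ 0.47554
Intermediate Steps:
G = 15 (G = -3*(-5) = 15)
Z(c) = -5/24 + 116*√c/91 (Z(c) = 15/(-72) - 232*√c/(-182) = 15*(-1/72) - 232*√c*(-1/182) = -5/24 + 116*√c/91)
Z(540)/51868 + 96902/204014 = (-5/24 + 116*√540/91)/51868 + 96902/204014 = (-5/24 + 116*(6*√15)/91)*(1/51868) + 96902*(1/204014) = (-5/24 + 696*√15/91)*(1/51868) + 48451/102007 = (-5/1244832 + 174*√15/1179997) + 48451/102007 = 60312845197/126981577824 + 174*√15/1179997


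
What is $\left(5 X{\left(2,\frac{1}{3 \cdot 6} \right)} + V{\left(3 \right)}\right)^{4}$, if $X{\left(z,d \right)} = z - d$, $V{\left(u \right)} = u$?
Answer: $\frac{2750058481}{104976} \approx 26197.0$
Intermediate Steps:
$\left(5 X{\left(2,\frac{1}{3 \cdot 6} \right)} + V{\left(3 \right)}\right)^{4} = \left(5 \left(2 - \frac{1}{3 \cdot 6}\right) + 3\right)^{4} = \left(5 \left(2 - \frac{1}{18}\right) + 3\right)^{4} = \left(5 \cdot \frac{35}{18} + 3\right)^{4} = \left(\frac{175}{18} + 3\right)^{4} = \left(\frac{229}{18}\right)^{4} = \frac{2750058481}{104976}$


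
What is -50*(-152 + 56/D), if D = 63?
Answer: 68000/9 ≈ 7555.6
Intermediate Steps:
-50*(-152 + 56/D) = -50*(-152 + 56/63) = -50*(-152 + 56*(1/63)) = -50*(-152 + 8/9) = -50*(-1360/9) = 68000/9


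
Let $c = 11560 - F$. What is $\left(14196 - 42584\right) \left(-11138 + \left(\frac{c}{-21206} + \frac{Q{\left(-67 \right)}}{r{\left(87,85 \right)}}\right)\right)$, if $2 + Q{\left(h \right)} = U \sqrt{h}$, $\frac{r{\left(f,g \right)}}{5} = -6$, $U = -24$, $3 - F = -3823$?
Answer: $\frac{50289075493456}{159045} - \frac{113552 i \sqrt{67}}{5} \approx 3.1619 \cdot 10^{8} - 1.8589 \cdot 10^{5} i$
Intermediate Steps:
$F = 3826$ ($F = 3 - -3823 = 3 + 3823 = 3826$)
$r{\left(f,g \right)} = -30$ ($r{\left(f,g \right)} = 5 \left(-6\right) = -30$)
$Q{\left(h \right)} = -2 - 24 \sqrt{h}$
$c = 7734$ ($c = 11560 - 3826 = 7734$)
$\left(14196 - 42584\right) \left(-11138 + \left(\frac{c}{-21206} + \frac{Q{\left(-67 \right)}}{r{\left(87,85 \right)}}\right)\right) = \left(14196 - 42584\right) \left(-11138 + \left(\frac{7734}{-21206} + \frac{-2 - 24 \sqrt{-67}}{-30}\right)\right) = - 28388 \left(-11138 + \left(7734 \left(- \frac{1}{21206}\right) + \left(-2 - 24 i \sqrt{67}\right) \left(- \frac{1}{30}\right)\right)\right) = - 28388 \left(-11138 - \left(\frac{3867}{10603} - \left(-2 - 24 i \sqrt{67}\right) \left(- \frac{1}{30}\right)\right)\right) = - 28388 \left(-11138 - \left(\frac{47402}{159045} - \frac{4 i \sqrt{67}}{5}\right)\right) = - 28388 \left(- \frac{1771490612}{159045} + \frac{4 i \sqrt{67}}{5}\right) = \frac{50289075493456}{159045} - \frac{113552 i \sqrt{67}}{5}$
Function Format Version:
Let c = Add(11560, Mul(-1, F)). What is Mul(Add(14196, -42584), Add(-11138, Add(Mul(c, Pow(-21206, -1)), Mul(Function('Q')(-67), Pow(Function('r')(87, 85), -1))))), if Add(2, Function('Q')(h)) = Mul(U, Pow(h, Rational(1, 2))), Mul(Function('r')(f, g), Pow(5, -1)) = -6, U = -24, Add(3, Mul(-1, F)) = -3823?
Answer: Add(Rational(50289075493456, 159045), Mul(Rational(-113552, 5), I, Pow(67, Rational(1, 2)))) ≈ Add(3.1619e+8, Mul(-1.8589e+5, I))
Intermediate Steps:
F = 3826 (F = Add(3, Mul(-1, -3823)) = Add(3, 3823) = 3826)
Function('r')(f, g) = -30 (Function('r')(f, g) = Mul(5, -6) = -30)
Function('Q')(h) = Add(-2, Mul(-24, Pow(h, Rational(1, 2))))
c = 7734 (c = Add(11560, Mul(-1, 3826)) = Add(11560, -3826) = 7734)
Mul(Add(14196, -42584), Add(-11138, Add(Mul(c, Pow(-21206, -1)), Mul(Function('Q')(-67), Pow(Function('r')(87, 85), -1))))) = Mul(Add(14196, -42584), Add(-11138, Add(Mul(7734, Pow(-21206, -1)), Mul(Add(-2, Mul(-24, Pow(-67, Rational(1, 2)))), Pow(-30, -1))))) = Mul(-28388, Add(-11138, Add(Mul(7734, Rational(-1, 21206)), Mul(Add(-2, Mul(-24, Mul(I, Pow(67, Rational(1, 2))))), Rational(-1, 30))))) = Mul(-28388, Add(-11138, Add(Rational(-3867, 10603), Mul(Add(-2, Mul(-24, I, Pow(67, Rational(1, 2)))), Rational(-1, 30))))) = Mul(-28388, Add(-11138, Add(Rational(-3867, 10603), Add(Rational(1, 15), Mul(Rational(4, 5), I, Pow(67, Rational(1, 2))))))) = Mul(-28388, Add(-11138, Add(Rational(-47402, 159045), Mul(Rational(4, 5), I, Pow(67, Rational(1, 2)))))) = Mul(-28388, Add(Rational(-1771490612, 159045), Mul(Rational(4, 5), I, Pow(67, Rational(1, 2))))) = Add(Rational(50289075493456, 159045), Mul(Rational(-113552, 5), I, Pow(67, Rational(1, 2))))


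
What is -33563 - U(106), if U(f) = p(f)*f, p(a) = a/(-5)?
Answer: -156579/5 ≈ -31316.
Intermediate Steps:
p(a) = -a/5 (p(a) = a*(-⅕) = -a/5)
U(f) = -f²/5 (U(f) = (-f/5)*f = -f²/5)
-33563 - U(106) = -33563 - (-1)*106²/5 = -33563 - (-1)*11236/5 = -33563 - 1*(-11236/5) = -33563 + 11236/5 = -156579/5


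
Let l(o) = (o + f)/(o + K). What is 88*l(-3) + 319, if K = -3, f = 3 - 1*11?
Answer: 1441/3 ≈ 480.33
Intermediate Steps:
f = -8 (f = 3 - 11 = -8)
l(o) = (-8 + o)/(-3 + o) (l(o) = (o - 8)/(o - 3) = (-8 + o)/(-3 + o))
88*l(-3) + 319 = 88*((-8 - 3)/(-3 - 3)) + 319 = 88*(-11/(-6)) + 319 = 88*(-⅙*(-11)) + 319 = 88*(11/6) + 319 = 484/3 + 319 = 1441/3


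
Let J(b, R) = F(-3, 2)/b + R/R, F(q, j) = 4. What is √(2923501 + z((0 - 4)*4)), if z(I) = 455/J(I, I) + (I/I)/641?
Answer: √10813142545458/1923 ≈ 1710.0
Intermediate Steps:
J(b, R) = 1 + 4/b (J(b, R) = 4/b + R/R = 4/b + 1 = 1 + 4/b)
z(I) = 1/641 + 455*I/(4 + I) (z(I) = 455/(((4 + I)/I)) + (I/I)/641 = 455*(I/(4 + I)) + 1*(1/641) = 455*I/(4 + I) + 1/641 = 1/641 + 455*I/(4 + I))
√(2923501 + z((0 - 4)*4)) = √(2923501 + 4*(1 + 72914*((0 - 4)*4))/(641*(4 + (0 - 4)*4))) = √(2923501 + 4*(1 + 72914*(-4*4))/(641*(4 - 4*4))) = √(2923501 + 4*(1 + 72914*(-16))/(641*(4 - 16))) = √(2923501 + (4/641)*(1 - 1166624)/(-12)) = √(2923501 + (4/641)*(-1/12)*(-1166623)) = √(2923501 + 1166623/1923) = √(5623059046/1923) = √10813142545458/1923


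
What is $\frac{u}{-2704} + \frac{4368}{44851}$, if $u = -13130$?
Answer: $\frac{23104027}{4664504} \approx 4.9532$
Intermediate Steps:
$\frac{u}{-2704} + \frac{4368}{44851} = - \frac{13130}{-2704} + \frac{4368}{44851} = \left(-13130\right) \left(- \frac{1}{2704}\right) + 4368 \cdot \frac{1}{44851} = \frac{505}{104} + \frac{4368}{44851} = \frac{23104027}{4664504}$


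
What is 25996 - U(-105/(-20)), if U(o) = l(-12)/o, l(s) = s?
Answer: 181988/7 ≈ 25998.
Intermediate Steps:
U(o) = -12/o
25996 - U(-105/(-20)) = 25996 - (-12)/((-105/(-20))) = 25996 - (-12)/((-105*(-1/20))) = 25996 - (-12)/21/4 = 25996 - (-12)*4/21 = 25996 - 1*(-16/7) = 25996 + 16/7 = 181988/7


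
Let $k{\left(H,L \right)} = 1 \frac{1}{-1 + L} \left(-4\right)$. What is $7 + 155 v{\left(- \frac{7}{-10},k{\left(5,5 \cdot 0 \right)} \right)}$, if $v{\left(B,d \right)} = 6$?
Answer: $937$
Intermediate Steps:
$k{\left(H,L \right)} = - \frac{4}{-1 + L}$ ($k{\left(H,L \right)} = \frac{1}{-1 + L} \left(-4\right) = - \frac{4}{-1 + L}$)
$7 + 155 v{\left(- \frac{7}{-10},k{\left(5,5 \cdot 0 \right)} \right)} = 7 + 155 \cdot 6 = 7 + 930 = 937$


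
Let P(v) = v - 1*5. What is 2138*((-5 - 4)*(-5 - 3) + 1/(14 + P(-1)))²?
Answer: 355901101/32 ≈ 1.1122e+7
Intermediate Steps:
P(v) = -5 + v (P(v) = v - 5 = -5 + v)
2138*((-5 - 4)*(-5 - 3) + 1/(14 + P(-1)))² = 2138*((-5 - 4)*(-5 - 3) + 1/(14 + (-5 - 1)))² = 2138*(-9*(-8) + 1/(14 - 6))² = 2138*(72 + 1/8)² = 2138*(72 + ⅛)² = 2138*(577/8)² = 2138*(332929/64) = 355901101/32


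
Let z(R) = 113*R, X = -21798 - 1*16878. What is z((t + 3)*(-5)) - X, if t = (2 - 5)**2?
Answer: 31896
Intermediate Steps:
t = 9 (t = (-3)**2 = 9)
X = -38676 (X = -21798 - 16878 = -38676)
z((t + 3)*(-5)) - X = 113*((9 + 3)*(-5)) - 1*(-38676) = 113*(12*(-5)) + 38676 = 113*(-60) + 38676 = -6780 + 38676 = 31896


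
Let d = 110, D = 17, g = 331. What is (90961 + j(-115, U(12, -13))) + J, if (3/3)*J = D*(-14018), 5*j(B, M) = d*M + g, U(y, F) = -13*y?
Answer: -753554/5 ≈ -1.5071e+5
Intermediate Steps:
j(B, M) = 331/5 + 22*M (j(B, M) = (110*M + 331)/5 = (331 + 110*M)/5 = 331/5 + 22*M)
J = -238306 (J = 17*(-14018) = -238306)
(90961 + j(-115, U(12, -13))) + J = (90961 + (331/5 + 22*(-13*12))) - 238306 = (90961 + (331/5 + 22*(-156))) - 238306 = (90961 + (331/5 - 3432)) - 238306 = (90961 - 16829/5) - 238306 = 437976/5 - 238306 = -753554/5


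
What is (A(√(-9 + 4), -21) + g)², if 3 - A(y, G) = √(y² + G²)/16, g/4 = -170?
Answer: (5416 + √109)²/64 ≈ 4.6010e+5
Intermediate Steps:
g = -680 (g = 4*(-170) = -680)
A(y, G) = 3 - √(G² + y²)/16 (A(y, G) = 3 - √(y² + G²)/16 = 3 - √(G² + y²)/16)
(A(√(-9 + 4), -21) + g)² = ((3 - √((-21)² + (√(-9 + 4))²)/16) - 680)² = ((3 - √(441 + (√(-5))²)/16) - 680)² = ((3 - √(441 + (I*√5)²)/16) - 680)² = ((3 - √(441 - 5)/16) - 680)² = ((3 - √109/8) - 680)² = (-677 - √109/8)²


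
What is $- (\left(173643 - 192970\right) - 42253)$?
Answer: $61580$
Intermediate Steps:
$- (\left(173643 - 192970\right) - 42253) = - (-19327 - 42253) = \left(-1\right) \left(-61580\right) = 61580$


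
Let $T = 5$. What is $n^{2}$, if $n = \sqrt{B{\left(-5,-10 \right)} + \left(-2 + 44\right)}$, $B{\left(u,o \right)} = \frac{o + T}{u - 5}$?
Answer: $\frac{85}{2} \approx 42.5$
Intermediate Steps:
$B{\left(u,o \right)} = \frac{5 + o}{-5 + u}$ ($B{\left(u,o \right)} = \frac{o + 5}{u - 5} = \frac{5 + o}{-5 + u}$)
$n = \frac{\sqrt{170}}{2}$ ($n = \sqrt{\frac{5 - 10}{-5 - 5} + \left(-2 + 44\right)} = \sqrt{\frac{1}{-10} \left(-5\right) + 42} = \sqrt{\left(- \frac{1}{10}\right) \left(-5\right) + 42} = \sqrt{\frac{1}{2} + 42} = \sqrt{\frac{85}{2}} = \frac{\sqrt{170}}{2} \approx 6.5192$)
$n^{2} = \left(\frac{\sqrt{170}}{2}\right)^{2} = \frac{85}{2}$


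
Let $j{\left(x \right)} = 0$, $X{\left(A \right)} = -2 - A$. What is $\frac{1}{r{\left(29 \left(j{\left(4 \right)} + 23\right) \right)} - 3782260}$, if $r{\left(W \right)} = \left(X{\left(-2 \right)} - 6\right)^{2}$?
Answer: $- \frac{1}{3782224} \approx -2.6439 \cdot 10^{-7}$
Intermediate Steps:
$r{\left(W \right)} = 36$ ($r{\left(W \right)} = \left(\left(-2 - -2\right) - 6\right)^{2} = \left(\left(-2 + 2\right) - 6\right)^{2} = \left(0 - 6\right)^{2} = \left(-6\right)^{2} = 36$)
$\frac{1}{r{\left(29 \left(j{\left(4 \right)} + 23\right) \right)} - 3782260} = \frac{1}{36 - 3782260} = \frac{1}{-3782224} = - \frac{1}{3782224}$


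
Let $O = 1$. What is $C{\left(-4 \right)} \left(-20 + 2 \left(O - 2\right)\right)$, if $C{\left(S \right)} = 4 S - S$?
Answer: $264$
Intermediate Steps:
$C{\left(S \right)} = 3 S$
$C{\left(-4 \right)} \left(-20 + 2 \left(O - 2\right)\right) = 3 \left(-4\right) \left(-20 + 2 \left(1 - 2\right)\right) = - 12 \left(-20 + 2 \left(-1\right)\right) = - 12 \left(-20 - 2\right) = \left(-12\right) \left(-22\right) = 264$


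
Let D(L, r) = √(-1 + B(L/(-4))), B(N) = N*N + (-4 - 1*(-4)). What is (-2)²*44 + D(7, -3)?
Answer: 176 + √33/4 ≈ 177.44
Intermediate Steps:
B(N) = N² (B(N) = N² + (-4 + 4) = N² + 0 = N²)
D(L, r) = √(-1 + L²/16) (D(L, r) = √(-1 + (L/(-4))²) = √(-1 + (L*(-¼))²) = √(-1 + (-L/4)²) = √(-1 + L²/16))
(-2)²*44 + D(7, -3) = (-2)²*44 + √(-16 + 7²)/4 = 4*44 + √(-16 + 49)/4 = 176 + √33/4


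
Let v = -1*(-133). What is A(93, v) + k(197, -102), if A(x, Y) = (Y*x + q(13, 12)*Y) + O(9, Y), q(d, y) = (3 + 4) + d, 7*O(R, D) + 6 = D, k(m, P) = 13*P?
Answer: 96048/7 ≈ 13721.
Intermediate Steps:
O(R, D) = -6/7 + D/7
q(d, y) = 7 + d
v = 133
A(x, Y) = -6/7 + 141*Y/7 + Y*x (A(x, Y) = (Y*x + (7 + 13)*Y) + (-6/7 + Y/7) = (Y*x + 20*Y) + (-6/7 + Y/7) = (20*Y + Y*x) + (-6/7 + Y/7) = -6/7 + 141*Y/7 + Y*x)
A(93, v) + k(197, -102) = (-6/7 + (141/7)*133 + 133*93) + 13*(-102) = (-6/7 + 2679 + 12369) - 1326 = 105330/7 - 1326 = 96048/7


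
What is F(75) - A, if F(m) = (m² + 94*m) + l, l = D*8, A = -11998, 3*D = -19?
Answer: 73867/3 ≈ 24622.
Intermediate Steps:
D = -19/3 (D = (⅓)*(-19) = -19/3 ≈ -6.3333)
l = -152/3 (l = -19/3*8 = -152/3 ≈ -50.667)
F(m) = -152/3 + m² + 94*m (F(m) = (m² + 94*m) - 152/3 = -152/3 + m² + 94*m)
F(75) - A = (-152/3 + 75² + 94*75) - 1*(-11998) = (-152/3 + 5625 + 7050) + 11998 = 37873/3 + 11998 = 73867/3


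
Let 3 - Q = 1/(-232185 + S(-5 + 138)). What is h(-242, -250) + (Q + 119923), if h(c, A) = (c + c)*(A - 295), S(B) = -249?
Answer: 89186320405/232434 ≈ 3.8371e+5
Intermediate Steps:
Q = 697303/232434 (Q = 3 - 1/(-232185 - 249) = 3 - 1/(-232434) = 3 - 1*(-1/232434) = 3 + 1/232434 = 697303/232434 ≈ 3.0000)
h(c, A) = 2*c*(-295 + A) (h(c, A) = (2*c)*(-295 + A) = 2*c*(-295 + A))
h(-242, -250) + (Q + 119923) = 2*(-242)*(-295 - 250) + (697303/232434 + 119923) = 2*(-242)*(-545) + 27874879885/232434 = 263780 + 27874879885/232434 = 89186320405/232434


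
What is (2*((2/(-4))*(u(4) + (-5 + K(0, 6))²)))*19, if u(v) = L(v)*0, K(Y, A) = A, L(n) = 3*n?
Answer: -19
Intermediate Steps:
u(v) = 0 (u(v) = (3*v)*0 = 0)
(2*((2/(-4))*(u(4) + (-5 + K(0, 6))²)))*19 = (2*((2/(-4))*(0 + (-5 + 6)²)))*19 = (2*((2*(-¼))*(0 + 1²)))*19 = (2*(-(0 + 1)/2))*19 = (2*(-½*1))*19 = (2*(-½))*19 = -1*19 = -19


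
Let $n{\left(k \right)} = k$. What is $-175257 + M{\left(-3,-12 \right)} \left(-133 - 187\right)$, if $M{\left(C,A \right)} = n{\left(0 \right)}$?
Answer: $-175257$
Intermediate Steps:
$M{\left(C,A \right)} = 0$
$-175257 + M{\left(-3,-12 \right)} \left(-133 - 187\right) = -175257 + 0 \left(-133 - 187\right) = -175257 + 0 \left(-320\right) = -175257 + 0 = -175257$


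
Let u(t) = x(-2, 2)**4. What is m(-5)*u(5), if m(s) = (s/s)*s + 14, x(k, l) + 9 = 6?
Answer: 729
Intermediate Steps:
x(k, l) = -3 (x(k, l) = -9 + 6 = -3)
u(t) = 81 (u(t) = (-3)**4 = 81)
m(s) = 14 + s (m(s) = 1*s + 14 = s + 14 = 14 + s)
m(-5)*u(5) = (14 - 5)*81 = 9*81 = 729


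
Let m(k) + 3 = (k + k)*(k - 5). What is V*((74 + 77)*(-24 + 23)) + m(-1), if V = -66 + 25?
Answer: 6200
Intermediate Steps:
m(k) = -3 + 2*k*(-5 + k) (m(k) = -3 + (k + k)*(k - 5) = -3 + (2*k)*(-5 + k) = -3 + 2*k*(-5 + k))
V = -41
V*((74 + 77)*(-24 + 23)) + m(-1) = -41*(74 + 77)*(-24 + 23) + (-3 - 10*(-1) + 2*(-1)**2) = -6191*(-1) + (-3 + 10 + 2*1) = -41*(-151) + (-3 + 10 + 2) = 6191 + 9 = 6200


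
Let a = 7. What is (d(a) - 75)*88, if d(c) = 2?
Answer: -6424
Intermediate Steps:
(d(a) - 75)*88 = (2 - 75)*88 = -73*88 = -6424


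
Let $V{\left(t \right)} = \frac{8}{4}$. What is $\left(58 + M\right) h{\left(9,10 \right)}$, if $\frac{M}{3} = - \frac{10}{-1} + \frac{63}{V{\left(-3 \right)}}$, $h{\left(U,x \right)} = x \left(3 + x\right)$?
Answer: $23725$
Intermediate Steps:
$V{\left(t \right)} = 2$ ($V{\left(t \right)} = 8 \cdot \frac{1}{4} = 2$)
$M = \frac{249}{2}$ ($M = 3 \left(- \frac{10}{-1} + \frac{63}{2}\right) = 3 \left(\left(-10\right) \left(-1\right) + 63 \cdot \frac{1}{2}\right) = 3 \left(10 + \frac{63}{2}\right) = 3 \cdot \frac{83}{2} = \frac{249}{2} \approx 124.5$)
$\left(58 + M\right) h{\left(9,10 \right)} = \left(58 + \frac{249}{2}\right) 10 \left(3 + 10\right) = \frac{365 \cdot 10 \cdot 13}{2} = \frac{365}{2} \cdot 130 = 23725$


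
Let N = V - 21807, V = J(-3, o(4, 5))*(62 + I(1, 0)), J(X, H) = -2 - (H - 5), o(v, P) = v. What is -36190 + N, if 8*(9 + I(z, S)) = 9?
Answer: -464409/8 ≈ -58051.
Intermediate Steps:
I(z, S) = -63/8 (I(z, S) = -9 + (1/8)*9 = -9 + 9/8 = -63/8)
J(X, H) = 3 - H (J(X, H) = -2 - (-5 + H) = -2 + (5 - H) = 3 - H)
V = -433/8 (V = (3 - 1*4)*(62 - 63/8) = (3 - 4)*(433/8) = -1*433/8 = -433/8 ≈ -54.125)
N = -174889/8 (N = -433/8 - 21807 = -174889/8 ≈ -21861.)
-36190 + N = -36190 - 174889/8 = -464409/8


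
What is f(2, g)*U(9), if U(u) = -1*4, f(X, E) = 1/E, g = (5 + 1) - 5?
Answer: -4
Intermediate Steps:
g = 1 (g = 6 - 5 = 1)
U(u) = -4
f(2, g)*U(9) = -4/1 = 1*(-4) = -4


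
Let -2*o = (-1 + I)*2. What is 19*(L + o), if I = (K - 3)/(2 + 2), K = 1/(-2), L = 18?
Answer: 3021/8 ≈ 377.63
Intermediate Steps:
K = -1/2 ≈ -0.50000
I = -7/8 (I = (-1/2 - 3)/(2 + 2) = -7/2/4 = -7/2*1/4 = -7/8 ≈ -0.87500)
o = 15/8 (o = -(-1 - 7/8)*2/2 = -(-15)*2/16 = -1/2*(-15/4) = 15/8 ≈ 1.8750)
19*(L + o) = 19*(18 + 15/8) = 19*(159/8) = 3021/8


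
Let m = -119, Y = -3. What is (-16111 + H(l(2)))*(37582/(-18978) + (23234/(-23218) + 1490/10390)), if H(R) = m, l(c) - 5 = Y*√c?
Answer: 1757014780679590/38151318413 ≈ 46054.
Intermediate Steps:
l(c) = 5 - 3*√c
H(R) = -119
(-16111 + H(l(2)))*(37582/(-18978) + (23234/(-23218) + 1490/10390)) = (-16111 - 119)*(37582/(-18978) + (23234/(-23218) + 1490/10390)) = -16230*(37582*(-1/18978) + (23234*(-1/23218) + 1490*(1/10390))) = -16230*(-18791/9489 + (-11617/11609 + 149/1039)) = -16230*(-18791/9489 - 10340322/12061751) = -16230*(-324771678499/114453955239) = 1757014780679590/38151318413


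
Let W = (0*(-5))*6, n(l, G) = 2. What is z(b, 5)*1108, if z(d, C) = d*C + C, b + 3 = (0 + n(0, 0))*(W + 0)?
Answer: -11080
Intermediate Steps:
W = 0 (W = 0*6 = 0)
b = -3 (b = -3 + (0 + 2)*(0 + 0) = -3 + 2*0 = -3 + 0 = -3)
z(d, C) = C + C*d (z(d, C) = C*d + C = C + C*d)
z(b, 5)*1108 = (5*(1 - 3))*1108 = (5*(-2))*1108 = -10*1108 = -11080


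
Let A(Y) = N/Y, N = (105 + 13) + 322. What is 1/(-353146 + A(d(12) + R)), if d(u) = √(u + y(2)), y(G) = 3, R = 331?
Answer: -9671396519/3415402137101314 + 55*√15/1707701068550657 ≈ -2.8317e-6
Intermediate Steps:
d(u) = √(3 + u) (d(u) = √(u + 3) = √(3 + u))
N = 440 (N = 118 + 322 = 440)
A(Y) = 440/Y
1/(-353146 + A(d(12) + R)) = 1/(-353146 + 440/(√(3 + 12) + 331)) = 1/(-353146 + 440/(√15 + 331)) = 1/(-353146 + 440/(331 + √15))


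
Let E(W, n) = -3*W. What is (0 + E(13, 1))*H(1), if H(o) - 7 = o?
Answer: -312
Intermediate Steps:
H(o) = 7 + o
(0 + E(13, 1))*H(1) = (0 - 3*13)*(7 + 1) = (0 - 39)*8 = -39*8 = -312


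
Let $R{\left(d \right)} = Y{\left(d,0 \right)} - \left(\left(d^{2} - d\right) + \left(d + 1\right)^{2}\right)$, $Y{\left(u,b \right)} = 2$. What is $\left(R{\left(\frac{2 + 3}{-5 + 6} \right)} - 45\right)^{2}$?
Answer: $9801$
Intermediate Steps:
$R{\left(d \right)} = 2 + d - d^{2} - \left(1 + d\right)^{2}$ ($R{\left(d \right)} = 2 - \left(\left(d^{2} - d\right) + \left(d + 1\right)^{2}\right) = 2 - \left(\left(d^{2} - d\right) + \left(1 + d\right)^{2}\right) = 2 - \left(d^{2} + \left(1 + d\right)^{2} - d\right) = 2 + d - d^{2} - \left(1 + d\right)^{2}$)
$\left(R{\left(\frac{2 + 3}{-5 + 6} \right)} - 45\right)^{2} = \left(\left(1 - \frac{2 + 3}{-5 + 6} - 2 \left(\frac{2 + 3}{-5 + 6}\right)^{2}\right) - 45\right)^{2} = \left(\left(1 - \frac{5}{1} - 2 \left(\frac{5}{1}\right)^{2}\right) - 45\right)^{2} = \left(\left(1 - 5 \cdot 1 - 2 \left(5 \cdot 1\right)^{2}\right) - 45\right)^{2} = \left(\left(1 - 5 - 2 \cdot 5^{2}\right) - 45\right)^{2} = \left(\left(1 - 5 - 50\right) - 45\right)^{2} = \left(-54 - 45\right)^{2} = \left(-99\right)^{2} = 9801$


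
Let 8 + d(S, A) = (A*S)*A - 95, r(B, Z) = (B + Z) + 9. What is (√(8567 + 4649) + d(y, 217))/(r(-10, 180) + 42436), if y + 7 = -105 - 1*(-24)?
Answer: -828787/8523 + 4*√826/42615 ≈ -97.239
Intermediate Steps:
r(B, Z) = 9 + B + Z
y = -88 (y = -7 + (-105 - 1*(-24)) = -7 + (-105 + 24) = -7 - 81 = -88)
d(S, A) = -103 + S*A² (d(S, A) = -8 + ((A*S)*A - 95) = -8 + (S*A² - 95) = -8 + (-95 + S*A²) = -103 + S*A²)
(√(8567 + 4649) + d(y, 217))/(r(-10, 180) + 42436) = (√(8567 + 4649) + (-103 - 88*217²))/((9 - 10 + 180) + 42436) = (√13216 + (-103 - 88*47089))/(179 + 42436) = (4*√826 + (-103 - 4143832))/42615 = (4*√826 - 4143935)*(1/42615) = (-4143935 + 4*√826)*(1/42615) = -828787/8523 + 4*√826/42615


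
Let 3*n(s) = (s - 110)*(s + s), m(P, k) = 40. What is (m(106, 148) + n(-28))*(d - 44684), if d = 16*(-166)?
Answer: -123841440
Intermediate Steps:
n(s) = 2*s*(-110 + s)/3 (n(s) = ((s - 110)*(s + s))/3 = ((-110 + s)*(2*s))/3 = (2*s*(-110 + s))/3 = 2*s*(-110 + s)/3)
d = -2656
(m(106, 148) + n(-28))*(d - 44684) = (40 + (⅔)*(-28)*(-110 - 28))*(-2656 - 44684) = (40 + (⅔)*(-28)*(-138))*(-47340) = (40 + 2576)*(-47340) = 2616*(-47340) = -123841440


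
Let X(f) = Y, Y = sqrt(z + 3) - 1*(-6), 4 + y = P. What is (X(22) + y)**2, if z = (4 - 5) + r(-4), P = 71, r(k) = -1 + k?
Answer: (73 + I*sqrt(3))**2 ≈ 5326.0 + 252.88*I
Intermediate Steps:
z = -6 (z = (4 - 5) + (-1 - 4) = -1 - 5 = -6)
y = 67 (y = -4 + 71 = 67)
Y = 6 + I*sqrt(3) (Y = sqrt(-6 + 3) - 1*(-6) = sqrt(-3) + 6 = I*sqrt(3) + 6 = 6 + I*sqrt(3) ≈ 6.0 + 1.732*I)
X(f) = 6 + I*sqrt(3)
(X(22) + y)**2 = ((6 + I*sqrt(3)) + 67)**2 = (73 + I*sqrt(3))**2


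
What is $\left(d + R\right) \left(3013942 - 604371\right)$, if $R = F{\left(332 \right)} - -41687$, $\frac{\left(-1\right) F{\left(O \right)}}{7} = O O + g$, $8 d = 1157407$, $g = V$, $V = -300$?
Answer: $- \frac{11240265593211}{8} \approx -1.405 \cdot 10^{12}$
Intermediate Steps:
$g = -300$
$d = \frac{1157407}{8}$ ($d = \frac{1}{8} \cdot 1157407 = \frac{1157407}{8} \approx 1.4468 \cdot 10^{5}$)
$F{\left(O \right)} = 2100 - 7 O^{2}$ ($F{\left(O \right)} = - 7 \left(O O - 300\right) = - 7 \left(O^{2} - 300\right) = - 7 \left(-300 + O^{2}\right) = 2100 - 7 O^{2}$)
$R = -727781$ ($R = \left(2100 - 7 \cdot 332^{2}\right) - -41687 = \left(2100 - 771568\right) + 41687 = -769468 + 41687 = -727781$)
$\left(d + R\right) \left(3013942 - 604371\right) = \left(\frac{1157407}{8} - 727781\right) \left(3013942 - 604371\right) = - \frac{4664841 \left(3013942 - 604371\right)}{8} = \left(- \frac{4664841}{8}\right) 2409571 = - \frac{11240265593211}{8}$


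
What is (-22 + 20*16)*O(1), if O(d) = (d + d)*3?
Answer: 1788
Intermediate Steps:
O(d) = 6*d (O(d) = (2*d)*3 = 6*d)
(-22 + 20*16)*O(1) = (-22 + 20*16)*(6*1) = (-22 + 320)*6 = 298*6 = 1788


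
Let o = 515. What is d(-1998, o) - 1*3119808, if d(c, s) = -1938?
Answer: -3121746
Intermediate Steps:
d(-1998, o) - 1*3119808 = -1938 - 1*3119808 = -1938 - 3119808 = -3121746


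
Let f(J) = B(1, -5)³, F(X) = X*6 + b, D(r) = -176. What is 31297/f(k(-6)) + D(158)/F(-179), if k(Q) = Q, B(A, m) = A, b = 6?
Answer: 8356343/267 ≈ 31297.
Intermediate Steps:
F(X) = 6 + 6*X (F(X) = X*6 + 6 = 6*X + 6 = 6 + 6*X)
f(J) = 1 (f(J) = 1³ = 1)
31297/f(k(-6)) + D(158)/F(-179) = 31297/1 - 176/(6 + 6*(-179)) = 31297*1 - 176/(6 - 1074) = 31297 - 176/(-1068) = 31297 - 176*(-1/1068) = 31297 + 44/267 = 8356343/267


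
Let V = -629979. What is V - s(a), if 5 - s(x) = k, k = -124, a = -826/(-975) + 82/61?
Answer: -630108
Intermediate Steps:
a = 130336/59475 (a = -826*(-1/975) + 82*(1/61) = 826/975 + 82/61 = 130336/59475 ≈ 2.1914)
s(x) = 129 (s(x) = 5 - 1*(-124) = 5 + 124 = 129)
V - s(a) = -629979 - 1*129 = -629979 - 129 = -630108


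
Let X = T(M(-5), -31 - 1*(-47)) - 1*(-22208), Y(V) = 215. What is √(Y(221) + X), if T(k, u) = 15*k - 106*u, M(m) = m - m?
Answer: 21*√47 ≈ 143.97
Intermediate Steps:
M(m) = 0
T(k, u) = -106*u + 15*k
X = 20512 (X = (-106*(-31 - 1*(-47)) + 15*0) - 1*(-22208) = (-106*(-31 + 47) + 0) + 22208 = (-106*16 + 0) + 22208 = (-1696 + 0) + 22208 = -1696 + 22208 = 20512)
√(Y(221) + X) = √(215 + 20512) = √20727 = 21*√47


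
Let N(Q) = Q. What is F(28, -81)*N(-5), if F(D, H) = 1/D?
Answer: -5/28 ≈ -0.17857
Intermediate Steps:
F(28, -81)*N(-5) = -5/28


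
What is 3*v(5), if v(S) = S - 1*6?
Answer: -3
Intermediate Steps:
v(S) = -6 + S (v(S) = S - 6 = -6 + S)
3*v(5) = 3*(-6 + 5) = 3*(-1) = -3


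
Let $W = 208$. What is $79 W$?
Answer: $16432$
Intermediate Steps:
$79 W = 79 \cdot 208 = 16432$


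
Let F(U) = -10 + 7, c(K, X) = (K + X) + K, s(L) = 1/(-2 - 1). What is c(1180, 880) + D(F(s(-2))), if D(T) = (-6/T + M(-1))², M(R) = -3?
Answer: 3241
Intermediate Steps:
s(L) = -⅓ (s(L) = 1/(-3) = -⅓)
c(K, X) = X + 2*K
F(U) = -3
D(T) = (-3 - 6/T)² (D(T) = (-6/T - 3)² = (-3 - 6/T)²)
c(1180, 880) + D(F(s(-2))) = (880 + 2*1180) + 9*(2 - 3)²/(-3)² = (880 + 2360) + 9*(⅑)*(-1)² = 3240 + 9*(⅑)*1 = 3240 + 1 = 3241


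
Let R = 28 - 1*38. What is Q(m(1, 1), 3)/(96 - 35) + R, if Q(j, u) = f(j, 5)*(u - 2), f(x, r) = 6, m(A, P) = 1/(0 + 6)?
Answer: -604/61 ≈ -9.9016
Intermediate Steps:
m(A, P) = ⅙ (m(A, P) = 1/6 = ⅙)
Q(j, u) = -12 + 6*u (Q(j, u) = 6*(u - 2) = 6*(-2 + u) = -12 + 6*u)
R = -10 (R = 28 - 38 = -10)
Q(m(1, 1), 3)/(96 - 35) + R = (-12 + 6*3)/(96 - 35) - 10 = (-12 + 18)/61 - 10 = (1/61)*6 - 10 = 6/61 - 10 = -604/61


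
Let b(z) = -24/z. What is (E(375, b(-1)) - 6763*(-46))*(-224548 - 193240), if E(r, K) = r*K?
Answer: -133733103224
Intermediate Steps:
E(r, K) = K*r
(E(375, b(-1)) - 6763*(-46))*(-224548 - 193240) = (-24/(-1)*375 - 6763*(-46))*(-224548 - 193240) = (-24*(-1)*375 + 311098)*(-417788) = (24*375 + 311098)*(-417788) = (9000 + 311098)*(-417788) = 320098*(-417788) = -133733103224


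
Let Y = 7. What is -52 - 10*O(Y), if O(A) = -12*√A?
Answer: -52 + 120*√7 ≈ 265.49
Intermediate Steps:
-52 - 10*O(Y) = -52 - (-120)*√7 = -52 + 120*√7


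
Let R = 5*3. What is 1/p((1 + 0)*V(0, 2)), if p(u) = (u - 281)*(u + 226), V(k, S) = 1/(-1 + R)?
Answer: -196/12447945 ≈ -1.5746e-5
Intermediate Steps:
R = 15
V(k, S) = 1/14 (V(k, S) = 1/(-1 + 15) = 1/14)
p(u) = (-281 + u)*(226 + u)
1/p((1 + 0)*V(0, 2)) = 1/(-63506 + ((1 + 0)*(1/14))² - 55*(1 + 0)/14) = 1/(-63506 + (1*(1/14))² - 55/14) = 1/(-63506 + (1/14)² - 55*1/14) = 1/(-63506 + 1/196 - 55/14) = 1/(-12447945/196) = -196/12447945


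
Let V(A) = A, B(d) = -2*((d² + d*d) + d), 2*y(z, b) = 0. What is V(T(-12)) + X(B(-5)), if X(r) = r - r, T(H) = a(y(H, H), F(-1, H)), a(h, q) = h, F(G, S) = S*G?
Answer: 0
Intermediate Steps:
y(z, b) = 0 (y(z, b) = (½)*0 = 0)
F(G, S) = G*S
T(H) = 0
B(d) = -4*d² - 2*d (B(d) = -2*((d² + d²) + d) = -2*(2*d² + d) = -2*(d + 2*d²) = -4*d² - 2*d)
X(r) = 0
V(T(-12)) + X(B(-5)) = 0 + 0 = 0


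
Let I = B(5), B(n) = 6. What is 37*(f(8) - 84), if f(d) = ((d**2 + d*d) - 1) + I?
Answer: 1813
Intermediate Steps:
I = 6
f(d) = 5 + 2*d**2 (f(d) = ((d**2 + d*d) - 1) + 6 = ((d**2 + d**2) - 1) + 6 = (2*d**2 - 1) + 6 = (-1 + 2*d**2) + 6 = 5 + 2*d**2)
37*(f(8) - 84) = 37*((5 + 2*8**2) - 84) = 37*((5 + 2*64) - 84) = 37*((5 + 128) - 84) = 37*(133 - 84) = 37*49 = 1813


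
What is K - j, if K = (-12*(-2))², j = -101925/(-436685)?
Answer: 50285727/87337 ≈ 575.77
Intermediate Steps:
j = 20385/87337 (j = -101925*(-1/436685) = 20385/87337 ≈ 0.23341)
K = 576 (K = 24² = 576)
K - j = 576 - 1*20385/87337 = 576 - 20385/87337 = 50285727/87337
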